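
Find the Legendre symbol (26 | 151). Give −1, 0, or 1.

Pull out 2: since 151 ≡ 7 (mod 8), (2/151) = +1.
Reciprocity: 13 ≡ 1 and 151 ≡ 3 (mod 4), so (13/151) = +(151/13).
Reduce top mod 13: now compute (8/13).
Pull out 2^3: since 13 ≡ 5 (mod 8), (2/13) = -1, so (2/13)^3 = -1.
Reached (1/13) = 1. Collecting the sign flips along the way, the symbol is -1.

-1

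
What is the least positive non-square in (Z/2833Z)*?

5

(2/2833) = +1, so 2 is a residue.
(3/2833) = +1, so 3 is a residue.
(4/2833) = +1, so 4 is a residue.
(5/2833) = −1, so 5 is the smallest positive non-residue mod 2833.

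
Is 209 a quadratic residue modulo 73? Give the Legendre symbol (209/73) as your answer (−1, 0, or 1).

First reduce: 209 ≡ 63 (mod 73).
Reciprocity: 63 ≡ 3 and 73 ≡ 1 (mod 4), so (63/73) = +(73/63).
Reduce top mod 63: now compute (10/63).
Pull out 2: since 63 ≡ 7 (mod 8), (2/63) = +1.
Reciprocity: 5 ≡ 1 and 63 ≡ 3 (mod 4), so (5/63) = +(63/5).
Reduce top mod 5: now compute (3/5).
Reciprocity: 3 ≡ 3 and 5 ≡ 1 (mod 4), so (3/5) = +(5/3).
Reduce top mod 3: now compute (2/3).
Pull out 2: since 3 ≡ 3 (mod 8), (2/3) = -1.
Reached (1/3) = 1. Collecting the sign flips along the way, the symbol is -1.

-1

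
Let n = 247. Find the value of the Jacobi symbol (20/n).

Pull out 2^2: since 247 ≡ 7 (mod 8), (2/247) = +1, so (2/247)^2 = +1.
Reciprocity: 5 ≡ 1 and 247 ≡ 3 (mod 4), so (5/247) = +(247/5).
Reduce top mod 5: now compute (2/5).
Pull out 2: since 5 ≡ 5 (mod 8), (2/5) = -1.
Reached (1/5) = 1. Collecting the sign flips along the way, the symbol is -1.

-1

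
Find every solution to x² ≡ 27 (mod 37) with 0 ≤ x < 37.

37 ≡ 1 (mod 4), so we find a root by search.
Trying successive values, 8² = 64 ≡ 27 (mod 37). The other root is 37 − 8 = 29.

8, 29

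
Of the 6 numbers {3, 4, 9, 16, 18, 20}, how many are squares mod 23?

(3/23) = +1 → QR.
(4/23) = +1 → QR.
(9/23) = +1 → QR.
(16/23) = +1 → QR.
(18/23) = +1 → QR.
(20/23) = -1 → non-residue.
Total quadratic residues among the 6: 5.

5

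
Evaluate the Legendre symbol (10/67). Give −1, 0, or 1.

1

Pull out 2: since 67 ≡ 3 (mod 8), (2/67) = -1.
Reciprocity: 5 ≡ 1 and 67 ≡ 3 (mod 4), so (5/67) = +(67/5).
Reduce top mod 5: now compute (2/5).
Pull out 2: since 5 ≡ 5 (mod 8), (2/5) = -1.
Reached (1/5) = 1. Collecting the sign flips along the way, the symbol is +1.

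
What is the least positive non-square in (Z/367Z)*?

3

(2/367) = +1, so 2 is a residue.
(3/367) = −1, so 3 is the smallest positive non-residue mod 367.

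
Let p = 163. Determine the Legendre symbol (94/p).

Euler's criterion: (94/163) ≡ 94^81 (mod 163).
94^2 ≡ 34 (mod 163)
94^4 ≡ 15 (mod 163)
94^8 ≡ 62 (mod 163)
94^16 ≡ 95 (mod 163)
94^32 ≡ 60 (mod 163)
94^64 ≡ 14 (mod 163)
94^81 = 94^(64+16+1) ≡ 162 (mod 163).
Result is 162 ≡ −1, so (94/163) = −1.

-1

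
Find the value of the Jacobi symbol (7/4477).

Reciprocity: 7 ≡ 3 and 4477 ≡ 1 (mod 4), so (7/4477) = +(4477/7).
Reduce top mod 7: now compute (4/7).
Pull out 2^2: since 7 ≡ 7 (mod 8), (2/7) = +1, so (2/7)^2 = +1.
Reached (1/7) = 1. Collecting the sign flips along the way, the symbol is +1.

1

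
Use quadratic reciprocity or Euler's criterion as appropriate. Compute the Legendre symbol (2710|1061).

-1

Euler's criterion: (2710/1061) ≡ 588^530 (mod 1061).
588^2 ≡ 919 (mod 1061)
588^4 ≡ 5 (mod 1061)
588^8 ≡ 25 (mod 1061)
588^16 ≡ 625 (mod 1061)
588^32 ≡ 177 (mod 1061)
588^64 ≡ 560 (mod 1061)
588^128 ≡ 605 (mod 1061)
588^256 ≡ 1041 (mod 1061)
588^512 ≡ 400 (mod 1061)
588^530 = 588^(512+16+2) ≡ 1060 (mod 1061).
Result is 1060 ≡ −1, so (2710/1061) = −1.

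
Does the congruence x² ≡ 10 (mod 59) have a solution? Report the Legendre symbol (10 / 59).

-1

Euler's criterion: (10/59) ≡ 10^29 (mod 59).
10^2 ≡ 41 (mod 59)
10^4 ≡ 29 (mod 59)
10^8 ≡ 15 (mod 59)
10^16 ≡ 48 (mod 59)
10^29 = 10^(16+8+4+1) ≡ 58 (mod 59).
Result is 58 ≡ −1, so (10/59) = −1.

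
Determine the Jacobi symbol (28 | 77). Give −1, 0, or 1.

Pull out 2^2: since 77 ≡ 5 (mod 8), (2/77) = -1, so (2/77)^2 = +1.
Reciprocity: 7 ≡ 3 and 77 ≡ 1 (mod 4), so (7/77) = +(77/7).
Reduce top mod 7: now compute (0/7).
Top reduces to 0: gcd > 1, so the symbol is 0.

0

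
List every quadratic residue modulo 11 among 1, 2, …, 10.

1,3,4,5,9

Square k = 1,…,5 (k and 11−k give the same square):
1²=1, 2²=4, 3²=9, 4²≡5, 5²≡3 (mod 11).
So the quadratic residues mod 11 are {1, 3, 4, 5, 9}.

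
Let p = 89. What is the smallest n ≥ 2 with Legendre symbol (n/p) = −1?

3

(2/89) = +1, so 2 is a residue.
(3/89) = −1, so 3 is the smallest positive non-residue mod 89.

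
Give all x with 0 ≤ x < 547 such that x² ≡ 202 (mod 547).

Since 547 ≡ 3 (mod 4), a square root of 202 is 202^((547+1)/4) = 202^137 mod 547.
Repeated squaring: 202^2≡326, 202^4≡158, 202^8≡349, 202^16≡367, 202^32≡127, 202^64≡266, 202^128≡193 (mod 547).
202^137 = 202^(128+8+1) ≡ 36 (mod 547).
Check: 36² = 1296 ≡ 202 (mod 547). The two roots are 36 and 511.

36, 511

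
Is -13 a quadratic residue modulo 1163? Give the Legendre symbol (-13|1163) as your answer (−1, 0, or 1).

First reduce: -13 ≡ 1150 (mod 1163).
Pull out 2: since 1163 ≡ 3 (mod 8), (2/1163) = -1.
Reciprocity: 575 ≡ 3 and 1163 ≡ 3 (mod 4), so (575/1163) = −(1163/575).
Reduce top mod 575: now compute (13/575).
Reciprocity: 13 ≡ 1 and 575 ≡ 3 (mod 4), so (13/575) = +(575/13).
Reduce top mod 13: now compute (3/13).
Reciprocity: 3 ≡ 3 and 13 ≡ 1 (mod 4), so (3/13) = +(13/3).
Reduce top mod 3: now compute (1/3).
Reached (1/3) = 1. Collecting the sign flips along the way, the symbol is +1.

1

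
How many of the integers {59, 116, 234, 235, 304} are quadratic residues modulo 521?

(59/521) = +1 → QR.
(116/521) = +1 → QR.
(234/521) = +1 → QR.
(235/521) = +1 → QR.
(304/521) = -1 → non-residue.
Total quadratic residues among the 5: 4.

4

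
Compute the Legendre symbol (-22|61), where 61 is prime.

1

First reduce: -22 ≡ 39 (mod 61).
Reciprocity: 39 ≡ 3 and 61 ≡ 1 (mod 4), so (39/61) = +(61/39).
Reduce top mod 39: now compute (22/39).
Pull out 2: since 39 ≡ 7 (mod 8), (2/39) = +1.
Reciprocity: 11 ≡ 3 and 39 ≡ 3 (mod 4), so (11/39) = −(39/11).
Reduce top mod 11: now compute (6/11).
Pull out 2: since 11 ≡ 3 (mod 8), (2/11) = -1.
Reciprocity: 3 ≡ 3 and 11 ≡ 3 (mod 4), so (3/11) = −(11/3).
Reduce top mod 3: now compute (2/3).
Pull out 2: since 3 ≡ 3 (mod 8), (2/3) = -1.
Reached (1/3) = 1. Collecting the sign flips along the way, the symbol is +1.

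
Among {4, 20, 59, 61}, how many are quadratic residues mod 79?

2

(4/79) = +1 → QR.
(20/79) = +1 → QR.
(59/79) = -1 → non-residue.
(61/79) = -1 → non-residue.
Total quadratic residues among the 4: 2.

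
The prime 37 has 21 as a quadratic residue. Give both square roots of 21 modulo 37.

37 ≡ 1 (mod 4), so we find a root by search.
Trying successive values, 13² = 169 ≡ 21 (mod 37). The other root is 37 − 13 = 24.

13, 24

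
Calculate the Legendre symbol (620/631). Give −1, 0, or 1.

1

Euler's criterion: (620/631) ≡ 620^315 (mod 631).
620^2 ≡ 121 (mod 631)
620^4 ≡ 128 (mod 631)
620^8 ≡ 609 (mod 631)
620^16 ≡ 484 (mod 631)
620^32 ≡ 155 (mod 631)
620^64 ≡ 47 (mod 631)
620^128 ≡ 316 (mod 631)
620^256 ≡ 158 (mod 631)
620^315 = 620^(256+32+16+8+2+1) ≡ 1 (mod 631).
Result is 1, so (620/631) = 1.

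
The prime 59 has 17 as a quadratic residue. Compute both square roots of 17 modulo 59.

Since 59 ≡ 3 (mod 4), a square root of 17 is 17^((59+1)/4) = 17^15 mod 59.
Repeated squaring: 17^2≡53, 17^4≡36, 17^8≡57 (mod 59).
17^15 = 17^(8+4+2+1) ≡ 28 (mod 59).
Check: 28² = 784 ≡ 17 (mod 59). The two roots are 28 and 31.

28, 31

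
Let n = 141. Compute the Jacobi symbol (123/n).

Reciprocity: 123 ≡ 3 and 141 ≡ 1 (mod 4), so (123/141) = +(141/123).
Reduce top mod 123: now compute (18/123).
Pull out 2: since 123 ≡ 3 (mod 8), (2/123) = -1.
Reciprocity: 9 ≡ 1 and 123 ≡ 3 (mod 4), so (9/123) = +(123/9).
Reduce top mod 9: now compute (6/9).
Pull out 2: since 9 ≡ 1 (mod 8), (2/9) = +1.
Reciprocity: 3 ≡ 3 and 9 ≡ 1 (mod 4), so (3/9) = +(9/3).
Reduce top mod 3: now compute (0/3).
Top reduces to 0: gcd > 1, so the symbol is 0.

0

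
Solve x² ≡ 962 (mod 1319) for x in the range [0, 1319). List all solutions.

60, 1259

Since 1319 ≡ 3 (mod 4), a square root of 962 is 962^((1319+1)/4) = 962^330 mod 1319.
Repeated squaring: 962^2≡825, 962^4≡21, 962^8≡441, 962^16≡588, 962^32≡166, 962^64≡1176, 962^128≡664, 962^256≡350 (mod 1319).
962^330 = 962^(256+64+8+2) ≡ 60 (mod 1319).
Check: 60² = 3600 ≡ 962 (mod 1319). The two roots are 60 and 1259.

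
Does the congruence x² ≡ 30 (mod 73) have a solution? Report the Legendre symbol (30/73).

Euler's criterion: (30/73) ≡ 30^36 (mod 73).
30^2 ≡ 24 (mod 73)
30^4 ≡ 65 (mod 73)
30^8 ≡ 64 (mod 73)
30^16 ≡ 8 (mod 73)
30^32 ≡ 64 (mod 73)
30^36 = 30^(32+4) ≡ 72 (mod 73).
Result is 72 ≡ −1, so (30/73) = −1.

-1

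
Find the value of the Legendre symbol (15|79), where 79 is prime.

-1

Euler's criterion: (15/79) ≡ 15^39 (mod 79).
15^2 ≡ 67 (mod 79)
15^4 ≡ 65 (mod 79)
15^8 ≡ 38 (mod 79)
15^16 ≡ 22 (mod 79)
15^32 ≡ 10 (mod 79)
15^39 = 15^(32+4+2+1) ≡ 78 (mod 79).
Result is 78 ≡ −1, so (15/79) = −1.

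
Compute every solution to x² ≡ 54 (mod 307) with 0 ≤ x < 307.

19, 288

Since 307 ≡ 3 (mod 4), a square root of 54 is 54^((307+1)/4) = 54^77 mod 307.
Repeated squaring: 54^2≡153, 54^4≡77, 54^8≡96, 54^16≡6, 54^32≡36, 54^64≡68 (mod 307).
54^77 = 54^(64+8+4+1) ≡ 19 (mod 307).
Check: 19² = 361 ≡ 54 (mod 307). The two roots are 19 and 288.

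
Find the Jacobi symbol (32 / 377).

Pull out 2^5: since 377 ≡ 1 (mod 8), (2/377) = +1, so (2/377)^5 = +1.
Reached (1/377) = 1. Collecting the sign flips along the way, the symbol is +1.

1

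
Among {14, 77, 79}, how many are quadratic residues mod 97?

(14/97) = -1 → non-residue.
(77/97) = -1 → non-residue.
(79/97) = +1 → QR.
Total quadratic residues among the 3: 1.

1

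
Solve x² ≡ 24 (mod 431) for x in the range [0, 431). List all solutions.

Since 431 ≡ 3 (mod 4), a square root of 24 is 24^((431+1)/4) = 24^108 mod 431.
Repeated squaring: 24^2≡145, 24^4≡337, 24^8≡216, 24^16≡108, 24^32≡27, 24^64≡298 (mod 431).
24^108 = 24^(64+32+8+4) ≡ 256 (mod 431).
Check: 256² = 65536 ≡ 24 (mod 431). The two roots are 175 and 256.

175, 256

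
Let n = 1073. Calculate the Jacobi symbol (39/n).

Reciprocity: 39 ≡ 3 and 1073 ≡ 1 (mod 4), so (39/1073) = +(1073/39).
Reduce top mod 39: now compute (20/39).
Pull out 2^2: since 39 ≡ 7 (mod 8), (2/39) = +1, so (2/39)^2 = +1.
Reciprocity: 5 ≡ 1 and 39 ≡ 3 (mod 4), so (5/39) = +(39/5).
Reduce top mod 5: now compute (4/5).
Pull out 2^2: since 5 ≡ 5 (mod 8), (2/5) = -1, so (2/5)^2 = +1.
Reached (1/5) = 1. Collecting the sign flips along the way, the symbol is +1.

1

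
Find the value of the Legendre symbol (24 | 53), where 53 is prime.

1

Pull out 2^3: since 53 ≡ 5 (mod 8), (2/53) = -1, so (2/53)^3 = -1.
Reciprocity: 3 ≡ 3 and 53 ≡ 1 (mod 4), so (3/53) = +(53/3).
Reduce top mod 3: now compute (2/3).
Pull out 2: since 3 ≡ 3 (mod 8), (2/3) = -1.
Reached (1/3) = 1. Collecting the sign flips along the way, the symbol is +1.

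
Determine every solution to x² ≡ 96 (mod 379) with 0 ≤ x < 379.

Since 379 ≡ 3 (mod 4), a square root of 96 is 96^((379+1)/4) = 96^95 mod 379.
Repeated squaring: 96^2≡120, 96^4≡377, 96^8≡4, 96^16≡16, 96^32≡256, 96^64≡348 (mod 379).
96^95 = 96^(64+16+8+4+2+1) ≡ 170 (mod 379).
Check: 170² = 28900 ≡ 96 (mod 379). The two roots are 170 and 209.

170, 209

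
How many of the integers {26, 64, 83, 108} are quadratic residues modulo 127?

2

(26/127) = +1 → QR.
(64/127) = +1 → QR.
(83/127) = -1 → non-residue.
(108/127) = -1 → non-residue.
Total quadratic residues among the 4: 2.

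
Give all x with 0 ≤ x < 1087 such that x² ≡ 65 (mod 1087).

295, 792

Since 1087 ≡ 3 (mod 4), a square root of 65 is 65^((1087+1)/4) = 65^272 mod 1087.
Repeated squaring: 65^2≡964, 65^4≡998, 65^8≡312, 65^16≡601, 65^32≡317, 65^64≡485, 65^128≡433, 65^256≡525 (mod 1087).
65^272 = 65^(256+16) ≡ 295 (mod 1087).
Check: 295² = 87025 ≡ 65 (mod 1087). The two roots are 295 and 792.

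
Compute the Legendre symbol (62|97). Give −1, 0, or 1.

Pull out 2: since 97 ≡ 1 (mod 8), (2/97) = +1.
Reciprocity: 31 ≡ 3 and 97 ≡ 1 (mod 4), so (31/97) = +(97/31).
Reduce top mod 31: now compute (4/31).
Pull out 2^2: since 31 ≡ 7 (mod 8), (2/31) = +1, so (2/31)^2 = +1.
Reached (1/31) = 1. Collecting the sign flips along the way, the symbol is +1.

1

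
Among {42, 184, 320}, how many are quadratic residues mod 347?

(42/347) = +1 → QR.
(184/347) = +1 → QR.
(320/347) = -1 → non-residue.
Total quadratic residues among the 3: 2.

2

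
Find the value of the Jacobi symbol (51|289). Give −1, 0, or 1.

0

Reciprocity: 51 ≡ 3 and 289 ≡ 1 (mod 4), so (51/289) = +(289/51).
Reduce top mod 51: now compute (34/51).
Pull out 2: since 51 ≡ 3 (mod 8), (2/51) = -1.
Reciprocity: 17 ≡ 1 and 51 ≡ 3 (mod 4), so (17/51) = +(51/17).
Reduce top mod 17: now compute (0/17).
Top reduces to 0: gcd > 1, so the symbol is 0.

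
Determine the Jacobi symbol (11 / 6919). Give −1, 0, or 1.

Reciprocity: 11 ≡ 3 and 6919 ≡ 3 (mod 4), so (11/6919) = −(6919/11).
Reduce top mod 11: now compute (0/11).
Top reduces to 0: gcd > 1, so the symbol is 0.

0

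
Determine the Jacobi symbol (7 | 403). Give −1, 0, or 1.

Reciprocity: 7 ≡ 3 and 403 ≡ 3 (mod 4), so (7/403) = −(403/7).
Reduce top mod 7: now compute (4/7).
Pull out 2^2: since 7 ≡ 7 (mod 8), (2/7) = +1, so (2/7)^2 = +1.
Reached (1/7) = 1. Collecting the sign flips along the way, the symbol is -1.

-1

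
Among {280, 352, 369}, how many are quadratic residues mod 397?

(280/397) = -1 → non-residue.
(352/397) = -1 → non-residue.
(369/397) = -1 → non-residue.
Total quadratic residues among the 3: 0.

0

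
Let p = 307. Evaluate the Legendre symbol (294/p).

Euler's criterion: (294/307) ≡ 294^153 (mod 307).
294^2 ≡ 169 (mod 307)
294^4 ≡ 10 (mod 307)
294^8 ≡ 100 (mod 307)
294^16 ≡ 176 (mod 307)
294^32 ≡ 276 (mod 307)
294^64 ≡ 40 (mod 307)
294^128 ≡ 65 (mod 307)
294^153 = 294^(128+16+8+1) ≡ 1 (mod 307).
Result is 1, so (294/307) = 1.

1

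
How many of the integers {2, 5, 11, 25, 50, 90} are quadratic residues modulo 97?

(2/97) = +1 → QR.
(5/97) = -1 → non-residue.
(11/97) = +1 → QR.
(25/97) = +1 → QR.
(50/97) = +1 → QR.
(90/97) = -1 → non-residue.
Total quadratic residues among the 6: 4.

4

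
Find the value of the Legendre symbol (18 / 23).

1

Euler's criterion: (18/23) ≡ 18^11 (mod 23).
18^2 ≡ 2 (mod 23)
18^4 ≡ 4 (mod 23)
18^8 ≡ 16 (mod 23)
18^11 = 18^(8+2+1) ≡ 1 (mod 23).
Result is 1, so (18/23) = 1.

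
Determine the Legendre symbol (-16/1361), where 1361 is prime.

First reduce: -16 ≡ 1345 (mod 1361).
Reciprocity: 1345 ≡ 1 and 1361 ≡ 1 (mod 4), so (1345/1361) = +(1361/1345).
Reduce top mod 1345: now compute (16/1345).
Pull out 2^4: since 1345 ≡ 1 (mod 8), (2/1345) = +1, so (2/1345)^4 = +1.
Reached (1/1345) = 1. Collecting the sign flips along the way, the symbol is +1.

1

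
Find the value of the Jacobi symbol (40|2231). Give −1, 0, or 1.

1

Pull out 2^3: since 2231 ≡ 7 (mod 8), (2/2231) = +1, so (2/2231)^3 = +1.
Reciprocity: 5 ≡ 1 and 2231 ≡ 3 (mod 4), so (5/2231) = +(2231/5).
Reduce top mod 5: now compute (1/5).
Reached (1/5) = 1. Collecting the sign flips along the way, the symbol is +1.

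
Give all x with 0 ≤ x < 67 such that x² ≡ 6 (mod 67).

26, 41

Since 67 ≡ 3 (mod 4), a square root of 6 is 6^((67+1)/4) = 6^17 mod 67.
Repeated squaring: 6^2≡36, 6^4≡23, 6^8≡60, 6^16≡49 (mod 67).
6^17 = 6^(16+1) ≡ 26 (mod 67).
Check: 26² = 676 ≡ 6 (mod 67). The two roots are 26 and 41.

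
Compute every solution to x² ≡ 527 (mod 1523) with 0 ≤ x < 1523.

Since 1523 ≡ 3 (mod 4), a square root of 527 is 527^((1523+1)/4) = 527^381 mod 1523.
Repeated squaring: 527^2≡543, 527^4≡910, 527^8≡1111, 527^16≡691, 527^32≡782, 527^64≡801, 527^128≡418, 527^256≡1102 (mod 1523).
527^381 = 527^(256+64+32+16+8+4+1) ≡ 818 (mod 1523).
Check: 818² = 669124 ≡ 527 (mod 1523). The two roots are 705 and 818.

705, 818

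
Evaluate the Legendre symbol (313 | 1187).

Euler's criterion: (313/1187) ≡ 313^593 (mod 1187).
313^2 ≡ 635 (mod 1187)
313^4 ≡ 832 (mod 1187)
313^8 ≡ 203 (mod 1187)
313^16 ≡ 851 (mod 1187)
313^32 ≡ 131 (mod 1187)
313^64 ≡ 543 (mod 1187)
313^128 ≡ 473 (mod 1187)
313^256 ≡ 573 (mod 1187)
313^512 ≡ 717 (mod 1187)
313^593 = 313^(512+64+16+1) ≡ 1186 (mod 1187).
Result is 1186 ≡ −1, so (313/1187) = −1.

-1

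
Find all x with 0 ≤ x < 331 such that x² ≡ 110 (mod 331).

Since 331 ≡ 3 (mod 4), a square root of 110 is 110^((331+1)/4) = 110^83 mod 331.
Repeated squaring: 110^2≡184, 110^4≡94, 110^8≡230, 110^16≡271, 110^32≡290, 110^64≡26 (mod 331).
110^83 = 110^(64+16+2+1) ≡ 21 (mod 331).
Check: 21² = 441 ≡ 110 (mod 331). The two roots are 21 and 310.

21, 310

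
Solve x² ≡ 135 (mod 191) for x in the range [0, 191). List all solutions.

Since 191 ≡ 3 (mod 4), a square root of 135 is 135^((191+1)/4) = 135^48 mod 191.
Repeated squaring: 135^2≡80, 135^4≡97, 135^8≡50, 135^16≡17, 135^32≡98 (mod 191).
135^48 = 135^(32+16) ≡ 138 (mod 191).
Check: 138² = 19044 ≡ 135 (mod 191). The two roots are 53 and 138.

53, 138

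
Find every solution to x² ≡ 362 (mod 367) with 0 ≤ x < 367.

Since 367 ≡ 3 (mod 4), a square root of 362 is 362^((367+1)/4) = 362^92 mod 367.
Repeated squaring: 362^2≡25, 362^4≡258, 362^8≡137, 362^16≡52, 362^32≡135, 362^64≡242 (mod 367).
362^92 = 362^(64+16+8+4) ≡ 340 (mod 367).
Check: 340² = 115600 ≡ 362 (mod 367). The two roots are 27 and 340.

27, 340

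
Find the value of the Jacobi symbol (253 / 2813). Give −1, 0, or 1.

1

Reciprocity: 253 ≡ 1 and 2813 ≡ 1 (mod 4), so (253/2813) = +(2813/253).
Reduce top mod 253: now compute (30/253).
Pull out 2: since 253 ≡ 5 (mod 8), (2/253) = -1.
Reciprocity: 15 ≡ 3 and 253 ≡ 1 (mod 4), so (15/253) = +(253/15).
Reduce top mod 15: now compute (13/15).
Reciprocity: 13 ≡ 1 and 15 ≡ 3 (mod 4), so (13/15) = +(15/13).
Reduce top mod 13: now compute (2/13).
Pull out 2: since 13 ≡ 5 (mod 8), (2/13) = -1.
Reached (1/13) = 1. Collecting the sign flips along the way, the symbol is +1.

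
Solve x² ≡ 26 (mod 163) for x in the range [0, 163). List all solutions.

29, 134

Since 163 ≡ 3 (mod 4), a square root of 26 is 26^((163+1)/4) = 26^41 mod 163.
Repeated squaring: 26^2≡24, 26^4≡87, 26^8≡71, 26^16≡151, 26^32≡144 (mod 163).
26^41 = 26^(32+8+1) ≡ 134 (mod 163).
Check: 134² = 17956 ≡ 26 (mod 163). The two roots are 29 and 134.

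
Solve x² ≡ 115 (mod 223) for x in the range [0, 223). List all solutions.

Since 223 ≡ 3 (mod 4), a square root of 115 is 115^((223+1)/4) = 115^56 mod 223.
Repeated squaring: 115^2≡68, 115^4≡164, 115^8≡136, 115^16≡210, 115^32≡169 (mod 223).
115^56 = 115^(32+16+8) ≡ 28 (mod 223).
Check: 28² = 784 ≡ 115 (mod 223). The two roots are 28 and 195.

28, 195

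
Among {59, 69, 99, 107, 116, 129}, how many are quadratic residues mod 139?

(59/139) = -1 → non-residue.
(69/139) = +1 → QR.
(99/139) = +1 → QR.
(107/139) = +1 → QR.
(116/139) = +1 → QR.
(129/139) = +1 → QR.
Total quadratic residues among the 6: 5.

5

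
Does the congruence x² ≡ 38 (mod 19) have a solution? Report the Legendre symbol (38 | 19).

0

First reduce: 38 ≡ 0 (mod 19).
Top reduces to 0: gcd > 1, so the symbol is 0.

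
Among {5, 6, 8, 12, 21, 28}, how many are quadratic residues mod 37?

3

(5/37) = -1 → non-residue.
(6/37) = -1 → non-residue.
(8/37) = -1 → non-residue.
(12/37) = +1 → QR.
(21/37) = +1 → QR.
(28/37) = +1 → QR.
Total quadratic residues among the 6: 3.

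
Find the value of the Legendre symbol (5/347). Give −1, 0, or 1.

Euler's criterion: (5/347) ≡ 5^173 (mod 347).
5^2 ≡ 25 (mod 347)
5^4 ≡ 278 (mod 347)
5^8 ≡ 250 (mod 347)
5^16 ≡ 40 (mod 347)
5^32 ≡ 212 (mod 347)
5^64 ≡ 181 (mod 347)
5^128 ≡ 143 (mod 347)
5^173 = 5^(128+32+8+4+1) ≡ 346 (mod 347).
Result is 346 ≡ −1, so (5/347) = −1.

-1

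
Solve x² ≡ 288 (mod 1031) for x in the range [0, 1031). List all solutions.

510, 521

Since 1031 ≡ 3 (mod 4), a square root of 288 is 288^((1031+1)/4) = 288^258 mod 1031.
Repeated squaring: 288^2≡464, 288^4≡848, 288^8≡497, 288^16≡600, 288^32≡181, 288^64≡800, 288^128≡780, 288^256≡110 (mod 1031).
288^258 = 288^(256+2) ≡ 521 (mod 1031).
Check: 521² = 271441 ≡ 288 (mod 1031). The two roots are 510 and 521.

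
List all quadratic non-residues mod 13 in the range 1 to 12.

2, 5, 6, 7, 8, 11

Square k = 1,…,6 (k and 13−k give the same square):
1²=1, 2²=4, 3²=9, 4²≡3, 5²≡12, 6²≡10 (mod 13).
The residues are {1, 3, 4, 9, 10, 12}; the non-residues are the remaining 6 nonzero classes.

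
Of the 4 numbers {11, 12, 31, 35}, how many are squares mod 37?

(11/37) = +1 → QR.
(12/37) = +1 → QR.
(31/37) = -1 → non-residue.
(35/37) = -1 → non-residue.
Total quadratic residues among the 4: 2.

2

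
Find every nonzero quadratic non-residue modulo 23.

5, 7, 10, 11, 14, 15, 17, 19, 20, 21, 22

Square k = 1,…,11 (k and 23−k give the same square):
1²=1, 2²=4, 3²=9, 4²=16, 5²≡2, 6²≡13, 7²≡3, 8²≡18, 9²≡12, 10²≡8, 11²≡6 (mod 23).
The residues are {1, 2, 3, 4, 6, 8, 9, 12, 13, 16, 18}; the non-residues are the remaining 11 nonzero classes.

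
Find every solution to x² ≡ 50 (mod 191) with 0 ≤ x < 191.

Since 191 ≡ 3 (mod 4), a square root of 50 is 50^((191+1)/4) = 50^48 mod 191.
Repeated squaring: 50^2≡17, 50^4≡98, 50^8≡54, 50^16≡51, 50^32≡118 (mod 191).
50^48 = 50^(32+16) ≡ 97 (mod 191).
Check: 97² = 9409 ≡ 50 (mod 191). The two roots are 94 and 97.

94, 97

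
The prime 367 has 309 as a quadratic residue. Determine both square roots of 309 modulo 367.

26, 341

Since 367 ≡ 3 (mod 4), a square root of 309 is 309^((367+1)/4) = 309^92 mod 367.
Repeated squaring: 309^2≡61, 309^4≡51, 309^8≡32, 309^16≡290, 309^32≡57, 309^64≡313 (mod 367).
309^92 = 309^(64+16+8+4) ≡ 26 (mod 367).
Check: 26² = 676 ≡ 309 (mod 367). The two roots are 26 and 341.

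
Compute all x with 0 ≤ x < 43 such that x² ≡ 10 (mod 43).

Since 43 ≡ 3 (mod 4), a square root of 10 is 10^((43+1)/4) = 10^11 mod 43.
Repeated squaring: 10^2≡14, 10^4≡24, 10^8≡17 (mod 43).
10^11 = 10^(8+2+1) ≡ 15 (mod 43).
Check: 15² = 225 ≡ 10 (mod 43). The two roots are 15 and 28.

15, 28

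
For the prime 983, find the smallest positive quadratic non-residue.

5

(2/983) = +1, so 2 is a residue.
(3/983) = +1, so 3 is a residue.
(4/983) = +1, so 4 is a residue.
(5/983) = −1, so 5 is the smallest positive non-residue mod 983.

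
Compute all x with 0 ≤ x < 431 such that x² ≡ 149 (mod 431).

48, 383

Since 431 ≡ 3 (mod 4), a square root of 149 is 149^((431+1)/4) = 149^108 mod 431.
Repeated squaring: 149^2≡220, 149^4≡128, 149^8≡6, 149^16≡36, 149^32≡3, 149^64≡9 (mod 431).
149^108 = 149^(64+32+8+4) ≡ 48 (mod 431).
Check: 48² = 2304 ≡ 149 (mod 431). The two roots are 48 and 383.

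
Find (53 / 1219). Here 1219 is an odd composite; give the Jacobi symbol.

0

Reciprocity: 53 ≡ 1 and 1219 ≡ 3 (mod 4), so (53/1219) = +(1219/53).
Reduce top mod 53: now compute (0/53).
Top reduces to 0: gcd > 1, so the symbol is 0.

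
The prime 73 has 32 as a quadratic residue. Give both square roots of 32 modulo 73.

18, 55

73 ≡ 1 (mod 4), so we find a root by search.
Trying successive values, 18² = 324 ≡ 32 (mod 73). The other root is 73 − 18 = 55.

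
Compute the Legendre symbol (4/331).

Pull out 2^2: since 331 ≡ 3 (mod 8), (2/331) = -1, so (2/331)^2 = +1.
Reached (1/331) = 1. Collecting the sign flips along the way, the symbol is +1.

1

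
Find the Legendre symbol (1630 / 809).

-1

First reduce: 1630 ≡ 12 (mod 809).
Pull out 2^2: since 809 ≡ 1 (mod 8), (2/809) = +1, so (2/809)^2 = +1.
Reciprocity: 3 ≡ 3 and 809 ≡ 1 (mod 4), so (3/809) = +(809/3).
Reduce top mod 3: now compute (2/3).
Pull out 2: since 3 ≡ 3 (mod 8), (2/3) = -1.
Reached (1/3) = 1. Collecting the sign flips along the way, the symbol is -1.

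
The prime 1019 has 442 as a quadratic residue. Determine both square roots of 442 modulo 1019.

117, 902

Since 1019 ≡ 3 (mod 4), a square root of 442 is 442^((1019+1)/4) = 442^255 mod 1019.
Repeated squaring: 442^2≡735, 442^4≡155, 442^8≡588, 442^16≡303, 442^32≡99, 442^64≡630, 442^128≡509 (mod 1019).
442^255 = 442^(128+64+32+16+8+4+2+1) ≡ 902 (mod 1019).
Check: 902² = 813604 ≡ 442 (mod 1019). The two roots are 117 and 902.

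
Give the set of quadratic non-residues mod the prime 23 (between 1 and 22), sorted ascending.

Square k = 1,…,11 (k and 23−k give the same square):
1²=1, 2²=4, 3²=9, 4²=16, 5²≡2, 6²≡13, 7²≡3, 8²≡18, 9²≡12, 10²≡8, 11²≡6 (mod 23).
The residues are {1, 2, 3, 4, 6, 8, 9, 12, 13, 16, 18}; the non-residues are the remaining 11 nonzero classes.

5,7,10,11,14,15,17,19,20,21,22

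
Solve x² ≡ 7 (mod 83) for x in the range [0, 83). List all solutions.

Since 83 ≡ 3 (mod 4), a square root of 7 is 7^((83+1)/4) = 7^21 mod 83.
Repeated squaring: 7^2≡49, 7^4≡77, 7^8≡36, 7^16≡51 (mod 83).
7^21 = 7^(16+4+1) ≡ 16 (mod 83).
Check: 16² = 256 ≡ 7 (mod 83). The two roots are 16 and 67.

16, 67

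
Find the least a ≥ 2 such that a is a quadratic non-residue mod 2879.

(2/2879) = +1, so 2 is a residue.
(3/2879) = +1, so 3 is a residue.
(4/2879) = +1, so 4 is a residue.
(5/2879) = +1, so 5 is a residue.
(6/2879) = +1, so 6 is a residue.
(7/2879) = −1, so 7 is the smallest positive non-residue mod 2879.

7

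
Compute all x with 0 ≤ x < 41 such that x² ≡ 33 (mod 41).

19, 22

41 ≡ 1 (mod 4), so we find a root by search.
Trying successive values, 19² = 361 ≡ 33 (mod 41). The other root is 41 − 19 = 22.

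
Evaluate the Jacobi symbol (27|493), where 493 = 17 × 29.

Reciprocity: 27 ≡ 3 and 493 ≡ 1 (mod 4), so (27/493) = +(493/27).
Reduce top mod 27: now compute (7/27).
Reciprocity: 7 ≡ 3 and 27 ≡ 3 (mod 4), so (7/27) = −(27/7).
Reduce top mod 7: now compute (6/7).
Pull out 2: since 7 ≡ 7 (mod 8), (2/7) = +1.
Reciprocity: 3 ≡ 3 and 7 ≡ 3 (mod 4), so (3/7) = −(7/3).
Reduce top mod 3: now compute (1/3).
Reached (1/3) = 1. Collecting the sign flips along the way, the symbol is +1.

1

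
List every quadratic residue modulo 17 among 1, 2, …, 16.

1, 2, 4, 8, 9, 13, 15, 16

Square k = 1,…,8 (k and 17−k give the same square):
1²=1, 2²=4, 3²=9, 4²=16, 5²≡8, 6²≡2, 7²≡15, 8²≡13 (mod 17).
So the quadratic residues mod 17 are {1, 2, 4, 8, 9, 13, 15, 16}.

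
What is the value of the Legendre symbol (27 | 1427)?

Reciprocity: 27 ≡ 3 and 1427 ≡ 3 (mod 4), so (27/1427) = −(1427/27).
Reduce top mod 27: now compute (23/27).
Reciprocity: 23 ≡ 3 and 27 ≡ 3 (mod 4), so (23/27) = −(27/23).
Reduce top mod 23: now compute (4/23).
Pull out 2^2: since 23 ≡ 7 (mod 8), (2/23) = +1, so (2/23)^2 = +1.
Reached (1/23) = 1. Collecting the sign flips along the way, the symbol is +1.

1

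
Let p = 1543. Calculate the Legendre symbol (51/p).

-1

Reciprocity: 51 ≡ 3 and 1543 ≡ 3 (mod 4), so (51/1543) = −(1543/51).
Reduce top mod 51: now compute (13/51).
Reciprocity: 13 ≡ 1 and 51 ≡ 3 (mod 4), so (13/51) = +(51/13).
Reduce top mod 13: now compute (12/13).
Pull out 2^2: since 13 ≡ 5 (mod 8), (2/13) = -1, so (2/13)^2 = +1.
Reciprocity: 3 ≡ 3 and 13 ≡ 1 (mod 4), so (3/13) = +(13/3).
Reduce top mod 3: now compute (1/3).
Reached (1/3) = 1. Collecting the sign flips along the way, the symbol is -1.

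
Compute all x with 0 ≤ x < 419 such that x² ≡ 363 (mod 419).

100, 319

Since 419 ≡ 3 (mod 4), a square root of 363 is 363^((419+1)/4) = 363^105 mod 419.
Repeated squaring: 363^2≡203, 363^4≡147, 363^8≡240, 363^16≡197, 363^32≡261, 363^64≡243 (mod 419).
363^105 = 363^(64+32+8+1) ≡ 100 (mod 419).
Check: 100² = 10000 ≡ 363 (mod 419). The two roots are 100 and 319.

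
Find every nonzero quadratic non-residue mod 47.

Square k = 1,…,23 (k and 47−k give the same square):
1²=1, 2²=4, 3²=9, 4²=16, 5²=25, 6²=36, 7²≡2, 8²≡17, 9²≡34, 10²≡6, 11²≡27, 12²≡3, 13²≡28, 14²≡8, 15²≡37, 16²≡21, 17²≡7, 18²≡42, 19²≡32, 20²≡24, 21²≡18, 22²≡14, 23²≡12 (mod 47).
The residues are {1, 2, 3, 4, 6, 7, 8, 9, 12, 14, 16, 17, 18, 21, 24, 25, 27, 28, 32, 34, 36, 37, 42}; the non-residues are the remaining 23 nonzero classes.

5,10,11,13,15,19,20,22,23,26,29,30,31,33,35,38,39,40,41,43,44,45,46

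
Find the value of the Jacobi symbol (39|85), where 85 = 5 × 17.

Reciprocity: 39 ≡ 3 and 85 ≡ 1 (mod 4), so (39/85) = +(85/39).
Reduce top mod 39: now compute (7/39).
Reciprocity: 7 ≡ 3 and 39 ≡ 3 (mod 4), so (7/39) = −(39/7).
Reduce top mod 7: now compute (4/7).
Pull out 2^2: since 7 ≡ 7 (mod 8), (2/7) = +1, so (2/7)^2 = +1.
Reached (1/7) = 1. Collecting the sign flips along the way, the symbol is -1.

-1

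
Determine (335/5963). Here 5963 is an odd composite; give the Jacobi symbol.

Reciprocity: 335 ≡ 3 and 5963 ≡ 3 (mod 4), so (335/5963) = −(5963/335).
Reduce top mod 335: now compute (268/335).
Pull out 2^2: since 335 ≡ 7 (mod 8), (2/335) = +1, so (2/335)^2 = +1.
Reciprocity: 67 ≡ 3 and 335 ≡ 3 (mod 4), so (67/335) = −(335/67).
Reduce top mod 67: now compute (0/67).
Top reduces to 0: gcd > 1, so the symbol is 0.

0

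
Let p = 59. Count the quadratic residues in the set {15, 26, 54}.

2

(15/59) = +1 → QR.
(26/59) = +1 → QR.
(54/59) = -1 → non-residue.
Total quadratic residues among the 3: 2.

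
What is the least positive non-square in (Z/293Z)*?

2

(2/293) = −1, so 2 is the smallest positive non-residue mod 293.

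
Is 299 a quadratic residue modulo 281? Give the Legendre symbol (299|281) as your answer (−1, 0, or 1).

1

First reduce: 299 ≡ 18 (mod 281).
Pull out 2: since 281 ≡ 1 (mod 8), (2/281) = +1.
Reciprocity: 9 ≡ 1 and 281 ≡ 1 (mod 4), so (9/281) = +(281/9).
Reduce top mod 9: now compute (2/9).
Pull out 2: since 9 ≡ 1 (mod 8), (2/9) = +1.
Reached (1/9) = 1. Collecting the sign flips along the way, the symbol is +1.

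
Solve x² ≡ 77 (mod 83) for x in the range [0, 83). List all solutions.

34, 49

Since 83 ≡ 3 (mod 4), a square root of 77 is 77^((83+1)/4) = 77^21 mod 83.
Repeated squaring: 77^2≡36, 77^4≡51, 77^8≡28, 77^16≡37 (mod 83).
77^21 = 77^(16+4+1) ≡ 49 (mod 83).
Check: 49² = 2401 ≡ 77 (mod 83). The two roots are 34 and 49.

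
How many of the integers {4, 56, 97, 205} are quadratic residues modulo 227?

(4/227) = +1 → QR.
(56/227) = -1 → non-residue.
(97/227) = +1 → QR.
(205/227) = +1 → QR.
Total quadratic residues among the 4: 3.

3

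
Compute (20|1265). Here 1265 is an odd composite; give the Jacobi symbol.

0

Pull out 2^2: since 1265 ≡ 1 (mod 8), (2/1265) = +1, so (2/1265)^2 = +1.
Reciprocity: 5 ≡ 1 and 1265 ≡ 1 (mod 4), so (5/1265) = +(1265/5).
Reduce top mod 5: now compute (0/5).
Top reduces to 0: gcd > 1, so the symbol is 0.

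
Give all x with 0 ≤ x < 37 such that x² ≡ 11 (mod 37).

14, 23

37 ≡ 1 (mod 4), so we find a root by search.
Trying successive values, 14² = 196 ≡ 11 (mod 37). The other root is 37 − 14 = 23.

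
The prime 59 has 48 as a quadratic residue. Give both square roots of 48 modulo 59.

15, 44

Since 59 ≡ 3 (mod 4), a square root of 48 is 48^((59+1)/4) = 48^15 mod 59.
Repeated squaring: 48^2≡3, 48^4≡9, 48^8≡22 (mod 59).
48^15 = 48^(8+4+2+1) ≡ 15 (mod 59).
Check: 15² = 225 ≡ 48 (mod 59). The two roots are 15 and 44.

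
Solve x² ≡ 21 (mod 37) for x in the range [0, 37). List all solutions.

13, 24

37 ≡ 1 (mod 4), so we find a root by search.
Trying successive values, 13² = 169 ≡ 21 (mod 37). The other root is 37 − 13 = 24.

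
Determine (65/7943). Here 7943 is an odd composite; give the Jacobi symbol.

0

Reciprocity: 65 ≡ 1 and 7943 ≡ 3 (mod 4), so (65/7943) = +(7943/65).
Reduce top mod 65: now compute (13/65).
Reciprocity: 13 ≡ 1 and 65 ≡ 1 (mod 4), so (13/65) = +(65/13).
Reduce top mod 13: now compute (0/13).
Top reduces to 0: gcd > 1, so the symbol is 0.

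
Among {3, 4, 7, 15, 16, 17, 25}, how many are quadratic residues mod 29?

4

(3/29) = -1 → non-residue.
(4/29) = +1 → QR.
(7/29) = +1 → QR.
(15/29) = -1 → non-residue.
(16/29) = +1 → QR.
(17/29) = -1 → non-residue.
(25/29) = +1 → QR.
Total quadratic residues among the 7: 4.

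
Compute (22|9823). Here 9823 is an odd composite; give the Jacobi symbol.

0

Pull out 2: since 9823 ≡ 7 (mod 8), (2/9823) = +1.
Reciprocity: 11 ≡ 3 and 9823 ≡ 3 (mod 4), so (11/9823) = −(9823/11).
Reduce top mod 11: now compute (0/11).
Top reduces to 0: gcd > 1, so the symbol is 0.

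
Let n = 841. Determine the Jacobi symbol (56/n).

1

Pull out 2^3: since 841 ≡ 1 (mod 8), (2/841) = +1, so (2/841)^3 = +1.
Reciprocity: 7 ≡ 3 and 841 ≡ 1 (mod 4), so (7/841) = +(841/7).
Reduce top mod 7: now compute (1/7).
Reached (1/7) = 1. Collecting the sign flips along the way, the symbol is +1.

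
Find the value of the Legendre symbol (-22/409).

-1

First reduce: -22 ≡ 387 (mod 409).
Reciprocity: 387 ≡ 3 and 409 ≡ 1 (mod 4), so (387/409) = +(409/387).
Reduce top mod 387: now compute (22/387).
Pull out 2: since 387 ≡ 3 (mod 8), (2/387) = -1.
Reciprocity: 11 ≡ 3 and 387 ≡ 3 (mod 4), so (11/387) = −(387/11).
Reduce top mod 11: now compute (2/11).
Pull out 2: since 11 ≡ 3 (mod 8), (2/11) = -1.
Reached (1/11) = 1. Collecting the sign flips along the way, the symbol is -1.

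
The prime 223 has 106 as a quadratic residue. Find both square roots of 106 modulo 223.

Since 223 ≡ 3 (mod 4), a square root of 106 is 106^((223+1)/4) = 106^56 mod 223.
Repeated squaring: 106^2≡86, 106^4≡37, 106^8≡31, 106^16≡69, 106^32≡78 (mod 223).
106^56 = 106^(32+16+8) ≡ 38 (mod 223).
Check: 38² = 1444 ≡ 106 (mod 223). The two roots are 38 and 185.

38, 185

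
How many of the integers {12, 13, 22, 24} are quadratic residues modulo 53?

2

(12/53) = -1 → non-residue.
(13/53) = +1 → QR.
(22/53) = -1 → non-residue.
(24/53) = +1 → QR.
Total quadratic residues among the 4: 2.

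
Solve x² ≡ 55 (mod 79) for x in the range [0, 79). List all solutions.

23, 56

Since 79 ≡ 3 (mod 4), a square root of 55 is 55^((79+1)/4) = 55^20 mod 79.
Repeated squaring: 55^2≡23, 55^4≡55, 55^8≡23, 55^16≡55 (mod 79).
55^20 = 55^(16+4) ≡ 23 (mod 79).
Check: 23² = 529 ≡ 55 (mod 79). The two roots are 23 and 56.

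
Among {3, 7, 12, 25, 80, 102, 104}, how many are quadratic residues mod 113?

(3/113) = -1 → non-residue.
(7/113) = +1 → QR.
(12/113) = -1 → non-residue.
(25/113) = +1 → QR.
(80/113) = -1 → non-residue.
(102/113) = +1 → QR.
(104/113) = +1 → QR.
Total quadratic residues among the 7: 4.

4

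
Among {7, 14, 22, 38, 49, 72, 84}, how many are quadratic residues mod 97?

(7/97) = -1 → non-residue.
(14/97) = -1 → non-residue.
(22/97) = +1 → QR.
(38/97) = -1 → non-residue.
(49/97) = +1 → QR.
(72/97) = +1 → QR.
(84/97) = -1 → non-residue.
Total quadratic residues among the 7: 3.

3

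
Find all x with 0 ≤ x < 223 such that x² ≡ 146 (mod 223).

Since 223 ≡ 3 (mod 4), a square root of 146 is 146^((223+1)/4) = 146^56 mod 223.
Repeated squaring: 146^2≡131, 146^4≡213, 146^8≡100, 146^16≡188, 146^32≡110 (mod 223).
146^56 = 146^(32+16+8) ≡ 121 (mod 223).
Check: 121² = 14641 ≡ 146 (mod 223). The two roots are 102 and 121.

102, 121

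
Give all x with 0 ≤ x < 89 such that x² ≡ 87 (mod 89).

40, 49

89 ≡ 1 (mod 4), so we find a root by search.
Trying successive values, 40² = 1600 ≡ 87 (mod 89). The other root is 89 − 40 = 49.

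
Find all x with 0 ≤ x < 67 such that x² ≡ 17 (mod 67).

Since 67 ≡ 3 (mod 4), a square root of 17 is 17^((67+1)/4) = 17^17 mod 67.
Repeated squaring: 17^2≡21, 17^4≡39, 17^8≡47, 17^16≡65 (mod 67).
17^17 = 17^(16+1) ≡ 33 (mod 67).
Check: 33² = 1089 ≡ 17 (mod 67). The two roots are 33 and 34.

33, 34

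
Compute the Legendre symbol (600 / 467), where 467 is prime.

First reduce: 600 ≡ 133 (mod 467).
Reciprocity: 133 ≡ 1 and 467 ≡ 3 (mod 4), so (133/467) = +(467/133).
Reduce top mod 133: now compute (68/133).
Pull out 2^2: since 133 ≡ 5 (mod 8), (2/133) = -1, so (2/133)^2 = +1.
Reciprocity: 17 ≡ 1 and 133 ≡ 1 (mod 4), so (17/133) = +(133/17).
Reduce top mod 17: now compute (14/17).
Pull out 2: since 17 ≡ 1 (mod 8), (2/17) = +1.
Reciprocity: 7 ≡ 3 and 17 ≡ 1 (mod 4), so (7/17) = +(17/7).
Reduce top mod 7: now compute (3/7).
Reciprocity: 3 ≡ 3 and 7 ≡ 3 (mod 4), so (3/7) = −(7/3).
Reduce top mod 3: now compute (1/3).
Reached (1/3) = 1. Collecting the sign flips along the way, the symbol is -1.

-1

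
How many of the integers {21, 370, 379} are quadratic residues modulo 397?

1

(21/397) = -1 → non-residue.
(370/397) = +1 → QR.
(379/397) = -1 → non-residue.
Total quadratic residues among the 3: 1.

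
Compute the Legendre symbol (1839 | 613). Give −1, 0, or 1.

First reduce: 1839 ≡ 0 (mod 613).
Top reduces to 0: gcd > 1, so the symbol is 0.

0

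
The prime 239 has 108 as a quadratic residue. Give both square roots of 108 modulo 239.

81, 158

Since 239 ≡ 3 (mod 4), a square root of 108 is 108^((239+1)/4) = 108^60 mod 239.
Repeated squaring: 108^2≡192, 108^4≡58, 108^8≡18, 108^16≡85, 108^32≡55 (mod 239).
108^60 = 108^(32+16+8+4) ≡ 81 (mod 239).
Check: 81² = 6561 ≡ 108 (mod 239). The two roots are 81 and 158.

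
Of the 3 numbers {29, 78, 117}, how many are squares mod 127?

1

(29/127) = -1 → non-residue.
(78/127) = -1 → non-residue.
(117/127) = +1 → QR.
Total quadratic residues among the 3: 1.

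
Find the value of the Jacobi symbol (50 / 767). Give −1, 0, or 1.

1

Pull out 2: since 767 ≡ 7 (mod 8), (2/767) = +1.
Reciprocity: 25 ≡ 1 and 767 ≡ 3 (mod 4), so (25/767) = +(767/25).
Reduce top mod 25: now compute (17/25).
Reciprocity: 17 ≡ 1 and 25 ≡ 1 (mod 4), so (17/25) = +(25/17).
Reduce top mod 17: now compute (8/17).
Pull out 2^3: since 17 ≡ 1 (mod 8), (2/17) = +1, so (2/17)^3 = +1.
Reached (1/17) = 1. Collecting the sign flips along the way, the symbol is +1.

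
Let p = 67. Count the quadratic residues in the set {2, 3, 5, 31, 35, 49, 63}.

(2/67) = -1 → non-residue.
(3/67) = -1 → non-residue.
(5/67) = -1 → non-residue.
(31/67) = -1 → non-residue.
(35/67) = +1 → QR.
(49/67) = +1 → QR.
(63/67) = -1 → non-residue.
Total quadratic residues among the 7: 2.

2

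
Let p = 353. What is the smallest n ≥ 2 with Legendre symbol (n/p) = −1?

(2/353) = +1, so 2 is a residue.
(3/353) = −1, so 3 is the smallest positive non-residue mod 353.

3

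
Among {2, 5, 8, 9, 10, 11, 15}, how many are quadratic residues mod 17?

4

(2/17) = +1 → QR.
(5/17) = -1 → non-residue.
(8/17) = +1 → QR.
(9/17) = +1 → QR.
(10/17) = -1 → non-residue.
(11/17) = -1 → non-residue.
(15/17) = +1 → QR.
Total quadratic residues among the 7: 4.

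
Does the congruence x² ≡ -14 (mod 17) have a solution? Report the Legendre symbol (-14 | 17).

-1

Euler's criterion: (-14/17) ≡ 3^8 (mod 17).
3^2 ≡ 9 (mod 17)
3^4 ≡ 13 (mod 17)
3^8 ≡ 16 (mod 17)
3^8 = 3^(8) ≡ 16 (mod 17).
Result is 16 ≡ −1, so (-14/17) = −1.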